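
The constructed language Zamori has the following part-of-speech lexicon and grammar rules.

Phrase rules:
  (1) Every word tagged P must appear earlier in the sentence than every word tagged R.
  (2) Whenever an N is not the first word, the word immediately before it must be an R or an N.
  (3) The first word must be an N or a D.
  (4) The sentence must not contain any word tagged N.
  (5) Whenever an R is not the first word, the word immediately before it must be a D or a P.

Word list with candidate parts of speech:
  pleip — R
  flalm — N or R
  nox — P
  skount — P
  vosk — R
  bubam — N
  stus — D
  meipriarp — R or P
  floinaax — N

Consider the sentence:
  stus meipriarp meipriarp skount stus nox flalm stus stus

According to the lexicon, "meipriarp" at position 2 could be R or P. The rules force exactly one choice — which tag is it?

P

Candidates per position — 1:stus {D}; 2:meipriarp {R,P}; 3:meipriarp {R,P}; 4:skount {P}; 5:stus {D}; 6:nox {P}; 7:flalm {N,R}; 8:stus {D}; 9:stus {D}.
Position 2: R is ruled out by rule 1; that leaves P.
Position 3: R is ruled out by rule 1; that leaves P.
Position 7: N is ruled out by rule 2; that leaves R.
The unique satisfying tagging is: D P P P D P R D D.
Checking: rule 1 ✓; rule 2 ✓; rule 3 ✓; rule 4 ✓; rule 5 ✓.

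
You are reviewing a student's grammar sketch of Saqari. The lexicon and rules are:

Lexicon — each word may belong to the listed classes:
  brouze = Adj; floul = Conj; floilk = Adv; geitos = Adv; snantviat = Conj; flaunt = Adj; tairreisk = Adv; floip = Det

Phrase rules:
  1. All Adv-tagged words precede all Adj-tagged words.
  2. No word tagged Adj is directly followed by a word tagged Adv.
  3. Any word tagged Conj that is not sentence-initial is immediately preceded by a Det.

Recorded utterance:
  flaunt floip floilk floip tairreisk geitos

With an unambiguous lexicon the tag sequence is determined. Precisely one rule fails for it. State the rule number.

Fixed tagging: Adj Det Adv Det Adv Adv.
Rule check: R1 fails, R2 ok, R3 ok.
Only rule 1 fails.

1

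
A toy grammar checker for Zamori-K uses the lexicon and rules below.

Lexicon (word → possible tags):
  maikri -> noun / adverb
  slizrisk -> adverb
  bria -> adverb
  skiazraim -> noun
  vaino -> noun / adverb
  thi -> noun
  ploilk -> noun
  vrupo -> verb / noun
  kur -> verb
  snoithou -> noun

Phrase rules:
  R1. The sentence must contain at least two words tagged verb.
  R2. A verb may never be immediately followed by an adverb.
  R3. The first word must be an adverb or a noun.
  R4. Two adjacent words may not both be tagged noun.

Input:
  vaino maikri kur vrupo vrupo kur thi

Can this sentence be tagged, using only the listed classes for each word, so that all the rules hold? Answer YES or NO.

Candidates per position — 1:vaino {noun,adverb}; 2:maikri {noun,adverb}; 3:kur {verb}; 4:vrupo {verb,noun}; 5:vrupo {verb,noun}; 6:kur {verb}; 7:thi {noun}.
One satisfying assignment: adverb adverb verb verb verb verb noun.
Checking: rule 1 ok; rule 2 ok; rule 3 ok; rule 4 ok.

YES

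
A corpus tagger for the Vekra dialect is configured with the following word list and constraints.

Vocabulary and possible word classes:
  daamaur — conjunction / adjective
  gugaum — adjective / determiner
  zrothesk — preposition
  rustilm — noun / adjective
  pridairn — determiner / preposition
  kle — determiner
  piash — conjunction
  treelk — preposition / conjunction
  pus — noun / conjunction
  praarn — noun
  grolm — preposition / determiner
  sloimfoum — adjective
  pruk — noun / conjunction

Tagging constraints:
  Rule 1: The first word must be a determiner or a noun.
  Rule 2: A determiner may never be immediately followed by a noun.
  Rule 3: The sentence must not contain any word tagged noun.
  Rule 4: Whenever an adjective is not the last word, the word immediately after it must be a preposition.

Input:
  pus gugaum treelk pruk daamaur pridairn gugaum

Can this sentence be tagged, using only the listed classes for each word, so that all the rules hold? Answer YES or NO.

Candidates per position — 1:pus {noun,conjunction}; 2:gugaum {adjective,determiner}; 3:treelk {preposition,conjunction}; 4:pruk {noun,conjunction}; 5:daamaur {conjunction,adjective}; 6:pridairn {determiner,preposition}; 7:gugaum {adjective,determiner}.
Every candidate sequence violates at least one rule; no consistent tagging exists.

NO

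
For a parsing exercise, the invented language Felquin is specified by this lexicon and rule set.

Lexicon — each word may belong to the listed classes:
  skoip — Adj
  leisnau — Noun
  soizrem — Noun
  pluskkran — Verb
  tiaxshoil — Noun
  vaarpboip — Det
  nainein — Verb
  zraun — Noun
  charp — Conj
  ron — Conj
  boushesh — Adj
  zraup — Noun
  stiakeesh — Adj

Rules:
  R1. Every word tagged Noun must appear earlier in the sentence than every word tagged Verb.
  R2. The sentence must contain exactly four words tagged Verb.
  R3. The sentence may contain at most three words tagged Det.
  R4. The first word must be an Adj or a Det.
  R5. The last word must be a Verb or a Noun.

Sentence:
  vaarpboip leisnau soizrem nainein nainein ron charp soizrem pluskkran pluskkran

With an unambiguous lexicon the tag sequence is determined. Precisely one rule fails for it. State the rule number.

1

Fixed tagging: Det Noun Noun Verb Verb Conj Conj Noun Verb Verb.
Rule check: R1 ✗, R2 ✓, R3 ✓, R4 ✓, R5 ✓.
Only rule 1 fails.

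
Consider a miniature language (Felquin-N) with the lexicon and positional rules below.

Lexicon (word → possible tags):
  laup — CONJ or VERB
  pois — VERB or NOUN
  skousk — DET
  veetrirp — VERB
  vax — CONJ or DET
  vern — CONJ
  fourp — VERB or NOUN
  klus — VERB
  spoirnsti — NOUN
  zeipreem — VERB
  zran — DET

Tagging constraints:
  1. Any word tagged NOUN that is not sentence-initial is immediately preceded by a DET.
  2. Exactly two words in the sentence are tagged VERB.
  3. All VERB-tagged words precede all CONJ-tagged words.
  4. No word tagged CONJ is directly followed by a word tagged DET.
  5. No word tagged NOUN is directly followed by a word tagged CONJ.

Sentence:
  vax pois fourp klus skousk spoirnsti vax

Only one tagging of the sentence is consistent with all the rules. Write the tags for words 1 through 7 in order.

DET NOUN VERB VERB DET NOUN DET

Candidates per position — 1:vax {CONJ,DET}; 2:pois {VERB,NOUN}; 3:fourp {VERB,NOUN}; 4:klus {VERB}; 5:skousk {DET}; 6:spoirnsti {NOUN}; 7:vax {CONJ,DET}.
Position 1: CONJ is ruled out by rule 3; that leaves DET.
Position 3: NOUN is ruled out by rule 1; that leaves VERB.
Position 7: CONJ is ruled out by rule 5; that leaves DET.
Position 2: VERB is ruled out by rule 2; that leaves NOUN.
That leaves exactly one tagging: DET NOUN VERB VERB DET NOUN DET.
Checking: rule 1 satisfied; rule 2 satisfied; rule 3 satisfied; rule 4 satisfied; rule 5 satisfied.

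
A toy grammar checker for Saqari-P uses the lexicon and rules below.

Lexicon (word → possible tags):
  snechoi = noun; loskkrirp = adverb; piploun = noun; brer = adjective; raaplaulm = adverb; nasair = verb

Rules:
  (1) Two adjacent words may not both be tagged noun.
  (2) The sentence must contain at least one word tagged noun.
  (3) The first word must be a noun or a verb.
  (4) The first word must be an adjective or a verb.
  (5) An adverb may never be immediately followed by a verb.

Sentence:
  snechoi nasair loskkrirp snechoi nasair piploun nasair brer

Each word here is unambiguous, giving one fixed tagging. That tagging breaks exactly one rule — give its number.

4

Fixed tagging: noun verb adverb noun verb noun verb adjective.
Rule check: R1 holds, R2 holds, R3 holds, R4 violated, R5 holds.
Only rule 4 fails.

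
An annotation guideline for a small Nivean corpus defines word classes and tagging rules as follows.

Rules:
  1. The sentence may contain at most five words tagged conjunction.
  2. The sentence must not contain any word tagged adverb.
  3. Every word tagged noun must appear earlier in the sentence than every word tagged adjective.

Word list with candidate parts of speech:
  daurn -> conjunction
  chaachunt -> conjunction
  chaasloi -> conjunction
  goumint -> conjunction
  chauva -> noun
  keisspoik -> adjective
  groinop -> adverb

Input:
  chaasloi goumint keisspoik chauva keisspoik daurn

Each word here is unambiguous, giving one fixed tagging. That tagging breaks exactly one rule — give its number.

Fixed tagging: conjunction conjunction adjective noun adjective conjunction.
Checking each rule: R1 ok, R2 ok, R3 fails.
Only rule 3 fails.

3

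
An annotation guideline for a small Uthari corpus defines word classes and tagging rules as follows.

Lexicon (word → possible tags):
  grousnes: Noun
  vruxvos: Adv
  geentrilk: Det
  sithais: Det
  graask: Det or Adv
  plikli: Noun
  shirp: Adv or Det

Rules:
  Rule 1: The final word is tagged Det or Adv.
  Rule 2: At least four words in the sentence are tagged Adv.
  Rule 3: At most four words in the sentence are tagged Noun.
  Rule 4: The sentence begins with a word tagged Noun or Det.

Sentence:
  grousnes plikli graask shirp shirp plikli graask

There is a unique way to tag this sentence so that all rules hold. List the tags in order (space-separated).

Candidates per position — 1:grousnes {Noun}; 2:plikli {Noun}; 3:graask {Det,Adv}; 4:shirp {Adv,Det}; 5:shirp {Adv,Det}; 6:plikli {Noun}; 7:graask {Det,Adv}.
Word 3 cannot be Det — rule 2 would then fail for every completion. It is Adv.
Word 4 cannot be Det — rule 2 would then fail for every completion. It is Adv.
Word 5 cannot be Det — rule 2 would then fail for every completion. It is Adv.
Word 7 cannot be Det — rule 2 would then fail for every completion. It is Adv.
The unique satisfying tagging is: Noun Noun Adv Adv Adv Noun Adv.
Check: rule 1 ✓; rule 2 ✓; rule 3 ✓; rule 4 ✓.

Noun Noun Adv Adv Adv Noun Adv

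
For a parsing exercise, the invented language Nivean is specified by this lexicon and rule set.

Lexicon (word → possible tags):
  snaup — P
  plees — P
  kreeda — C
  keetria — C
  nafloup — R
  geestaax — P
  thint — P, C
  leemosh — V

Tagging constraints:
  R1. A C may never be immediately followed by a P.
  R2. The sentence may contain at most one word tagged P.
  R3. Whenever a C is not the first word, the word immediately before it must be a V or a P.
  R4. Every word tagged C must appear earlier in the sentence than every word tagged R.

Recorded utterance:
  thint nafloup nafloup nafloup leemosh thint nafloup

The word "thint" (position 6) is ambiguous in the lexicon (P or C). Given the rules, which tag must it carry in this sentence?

Candidates per position — 1:thint {P,C}; 2:nafloup {R}; 3:nafloup {R}; 4:nafloup {R}; 5:leemosh {V}; 6:thint {P,C}; 7:nafloup {R}.
Position 6: C is ruled out by rule 4; that leaves P.
Position 1: P is ruled out by rule 2; that leaves C.
The unique satisfying tagging is: C R R R V P R.
Verifying each rule — rule 1 holds; rule 2 holds; rule 3 holds; rule 4 holds.

P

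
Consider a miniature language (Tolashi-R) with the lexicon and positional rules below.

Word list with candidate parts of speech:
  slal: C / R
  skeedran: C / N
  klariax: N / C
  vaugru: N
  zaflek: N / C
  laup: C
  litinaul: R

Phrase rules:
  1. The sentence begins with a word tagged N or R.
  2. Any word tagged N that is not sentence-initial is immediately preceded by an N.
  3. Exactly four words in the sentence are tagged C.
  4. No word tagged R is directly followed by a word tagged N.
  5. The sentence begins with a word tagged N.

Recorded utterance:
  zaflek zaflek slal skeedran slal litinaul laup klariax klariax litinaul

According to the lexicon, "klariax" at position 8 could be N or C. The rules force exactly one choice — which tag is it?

Candidates per position — 1:zaflek {N,C}; 2:zaflek {N,C}; 3:slal {C,R}; 4:skeedran {C,N}; 5:slal {C,R}; 6:litinaul {R}; 7:laup {C}; 8:klariax {N,C}; 9:klariax {N,C}; 10:litinaul {R}.
Word 1 cannot be C — rule 1 would then fail for every completion. It is N.
Word 4 cannot be N — rule 2 would then fail for every completion. It is C.
Word 8 cannot be N — rule 2 would then fail for every completion. It is C.
Word 9 cannot be N — rule 2 would then fail for every completion. It is C.
Word 2 cannot be C — rule 3 would then fail for every completion. It is N.
Word 3 cannot be C — rule 3 would then fail for every completion. It is R.
Word 5 cannot be C — rule 3 would then fail for every completion. It is R.
The only consistent sequence is: N N R C R R C C C R.
Checking: rule 1 ok; rule 2 ok; rule 3 ok; rule 4 ok; rule 5 ok.

C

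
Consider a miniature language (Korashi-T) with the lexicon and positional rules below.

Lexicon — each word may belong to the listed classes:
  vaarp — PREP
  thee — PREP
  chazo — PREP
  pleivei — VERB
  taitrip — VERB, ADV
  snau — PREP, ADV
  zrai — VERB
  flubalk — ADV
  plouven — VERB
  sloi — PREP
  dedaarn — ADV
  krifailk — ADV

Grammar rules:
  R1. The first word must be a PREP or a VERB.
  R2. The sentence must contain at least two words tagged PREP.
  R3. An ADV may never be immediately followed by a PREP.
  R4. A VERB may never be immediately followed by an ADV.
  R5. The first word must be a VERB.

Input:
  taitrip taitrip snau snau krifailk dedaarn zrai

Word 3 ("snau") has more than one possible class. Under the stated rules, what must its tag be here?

PREP

Candidates per position — 1:taitrip {VERB,ADV}; 2:taitrip {VERB,ADV}; 3:snau {PREP,ADV}; 4:snau {PREP,ADV}; 5:krifailk {ADV}; 6:dedaarn {ADV}; 7:zrai {VERB}.
Position 1: tagging it ADV would leave rule 1 unsatisfiable, so it must be VERB.
Position 2: tagging it ADV would leave rule 4 unsatisfiable, so it must be VERB.
Position 3: tagging it ADV would leave rule 2 unsatisfiable, so it must be PREP.
Position 4: tagging it ADV would leave rule 2 unsatisfiable, so it must be PREP.
So the tagging must be: VERB VERB PREP PREP ADV ADV VERB.
Checking: rule 1 ok; rule 2 ok; rule 3 ok; rule 4 ok; rule 5 ok.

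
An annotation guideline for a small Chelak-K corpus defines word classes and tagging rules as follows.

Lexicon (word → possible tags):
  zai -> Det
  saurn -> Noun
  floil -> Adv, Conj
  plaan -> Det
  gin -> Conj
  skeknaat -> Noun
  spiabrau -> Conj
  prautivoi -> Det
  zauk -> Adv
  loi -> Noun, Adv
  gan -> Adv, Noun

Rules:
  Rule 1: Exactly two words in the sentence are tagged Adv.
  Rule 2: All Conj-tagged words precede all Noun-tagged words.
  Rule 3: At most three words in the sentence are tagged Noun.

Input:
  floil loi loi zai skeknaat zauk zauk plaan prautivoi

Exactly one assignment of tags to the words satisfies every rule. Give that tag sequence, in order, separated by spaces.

Candidates per position — 1:floil {Adv,Conj}; 2:loi {Noun,Adv}; 3:loi {Noun,Adv}; 4:zai {Det}; 5:skeknaat {Noun}; 6:zauk {Adv}; 7:zauk {Adv}; 8:plaan {Det}; 9:prautivoi {Det}.
Word 1 cannot be Adv — rule 1 would then fail for every completion. It is Conj.
Word 2 cannot be Adv — rule 1 would then fail for every completion. It is Noun.
Word 3 cannot be Adv — rule 1 would then fail for every completion. It is Noun.
That leaves exactly one tagging: Conj Noun Noun Det Noun Adv Adv Det Det.
Verifying each rule — rule 1 ok; rule 2 ok; rule 3 ok.

Conj Noun Noun Det Noun Adv Adv Det Det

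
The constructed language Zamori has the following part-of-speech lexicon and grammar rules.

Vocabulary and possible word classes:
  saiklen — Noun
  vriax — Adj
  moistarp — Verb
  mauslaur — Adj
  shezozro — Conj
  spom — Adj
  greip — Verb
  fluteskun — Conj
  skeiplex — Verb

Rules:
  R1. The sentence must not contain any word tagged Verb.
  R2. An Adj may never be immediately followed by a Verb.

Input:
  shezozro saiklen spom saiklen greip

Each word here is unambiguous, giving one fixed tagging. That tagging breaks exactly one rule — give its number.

1

Fixed tagging: Conj Noun Adj Noun Verb.
Applying the rules: R1 violated, R2 holds.
Only rule 1 fails.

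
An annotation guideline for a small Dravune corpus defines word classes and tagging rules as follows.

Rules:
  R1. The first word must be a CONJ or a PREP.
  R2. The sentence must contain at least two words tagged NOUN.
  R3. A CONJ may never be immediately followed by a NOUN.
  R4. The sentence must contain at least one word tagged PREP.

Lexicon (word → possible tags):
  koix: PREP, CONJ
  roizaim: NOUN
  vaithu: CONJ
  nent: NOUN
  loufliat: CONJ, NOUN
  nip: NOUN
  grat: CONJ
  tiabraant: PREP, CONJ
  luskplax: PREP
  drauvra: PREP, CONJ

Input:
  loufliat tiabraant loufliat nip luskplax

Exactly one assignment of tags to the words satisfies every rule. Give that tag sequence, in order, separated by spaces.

Candidates per position — 1:loufliat {CONJ,NOUN}; 2:tiabraant {PREP,CONJ}; 3:loufliat {CONJ,NOUN}; 4:nip {NOUN}; 5:luskplax {PREP}.
At position 1, choosing NOUN makes rule 1 impossible to satisfy; hence CONJ.
At position 2, choosing CONJ makes rule 3 impossible to satisfy; hence PREP.
At position 3, choosing CONJ makes rule 2 impossible to satisfy; hence NOUN.
So the tagging must be: CONJ PREP NOUN NOUN PREP.
Check: rule 1 ok; rule 2 ok; rule 3 ok; rule 4 ok.

CONJ PREP NOUN NOUN PREP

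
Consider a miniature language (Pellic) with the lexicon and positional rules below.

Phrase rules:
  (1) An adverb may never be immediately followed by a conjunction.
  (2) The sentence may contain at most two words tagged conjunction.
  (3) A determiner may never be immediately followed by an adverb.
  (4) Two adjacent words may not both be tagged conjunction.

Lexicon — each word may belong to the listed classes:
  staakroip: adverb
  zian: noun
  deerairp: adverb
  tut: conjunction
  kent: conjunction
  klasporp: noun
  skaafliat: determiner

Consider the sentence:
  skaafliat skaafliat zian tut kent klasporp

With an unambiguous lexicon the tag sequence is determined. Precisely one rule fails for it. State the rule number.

4

Fixed tagging: determiner determiner noun conjunction conjunction noun.
Checking each rule: R1 ok, R2 ok, R3 ok, R4 fails.
Only rule 4 fails.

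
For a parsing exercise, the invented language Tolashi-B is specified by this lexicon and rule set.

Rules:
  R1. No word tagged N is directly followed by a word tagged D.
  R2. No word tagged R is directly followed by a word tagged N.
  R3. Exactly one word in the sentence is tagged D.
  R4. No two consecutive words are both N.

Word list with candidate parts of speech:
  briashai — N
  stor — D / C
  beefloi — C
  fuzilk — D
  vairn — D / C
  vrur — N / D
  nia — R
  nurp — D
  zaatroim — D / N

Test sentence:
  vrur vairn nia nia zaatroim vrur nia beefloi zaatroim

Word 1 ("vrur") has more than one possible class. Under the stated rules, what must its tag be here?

Candidates per position — 1:vrur {N,D}; 2:vairn {D,C}; 3:nia {R}; 4:nia {R}; 5:zaatroim {D,N}; 6:vrur {N,D}; 7:nia {R}; 8:beefloi {C}; 9:zaatroim {D,N}.
Position 5: tagging it N would leave rule 2 unsatisfiable, so it must be D.
Position 6: tagging it D would leave rule 3 unsatisfiable, so it must be N.
Position 9: tagging it D would leave rule 3 unsatisfiable, so it must be N.
Position 1: tagging it D would leave rule 3 unsatisfiable, so it must be N.
Position 2: tagging it D would leave rule 1 unsatisfiable, so it must be C.
The unique satisfying tagging is: N C R R D N R C N.
Rule-by-rule: rule 1 ✓; rule 2 ✓; rule 3 ✓; rule 4 ✓.

N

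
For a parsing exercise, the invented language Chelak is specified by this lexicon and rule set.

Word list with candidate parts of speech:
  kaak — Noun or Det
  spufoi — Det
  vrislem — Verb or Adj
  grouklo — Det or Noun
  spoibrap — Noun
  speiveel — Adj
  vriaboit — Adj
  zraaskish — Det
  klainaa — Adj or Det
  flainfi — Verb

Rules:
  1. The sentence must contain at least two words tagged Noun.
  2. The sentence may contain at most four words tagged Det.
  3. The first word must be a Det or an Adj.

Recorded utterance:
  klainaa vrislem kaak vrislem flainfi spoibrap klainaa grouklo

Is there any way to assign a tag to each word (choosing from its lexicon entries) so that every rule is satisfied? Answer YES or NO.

Candidates per position — 1:klainaa {Adj,Det}; 2:vrislem {Verb,Adj}; 3:kaak {Noun,Det}; 4:vrislem {Verb,Adj}; 5:flainfi {Verb}; 6:spoibrap {Noun}; 7:klainaa {Adj,Det}; 8:grouklo {Det,Noun}.
One satisfying assignment: Det Verb Noun Adj Verb Noun Det Noun.
Checking: rule 1 ok; rule 2 ok; rule 3 ok.

YES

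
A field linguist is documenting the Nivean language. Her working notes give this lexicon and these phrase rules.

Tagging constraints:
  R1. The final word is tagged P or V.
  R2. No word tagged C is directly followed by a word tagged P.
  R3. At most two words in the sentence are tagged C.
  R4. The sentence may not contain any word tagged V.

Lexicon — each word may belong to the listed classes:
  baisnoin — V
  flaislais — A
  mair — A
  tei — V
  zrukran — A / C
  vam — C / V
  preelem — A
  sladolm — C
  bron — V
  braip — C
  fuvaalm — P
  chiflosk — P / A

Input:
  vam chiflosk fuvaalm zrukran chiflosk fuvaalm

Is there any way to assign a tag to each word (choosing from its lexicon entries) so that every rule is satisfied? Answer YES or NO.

YES

Candidates per position — 1:vam {C,V}; 2:chiflosk {P,A}; 3:fuvaalm {P}; 4:zrukran {A,C}; 5:chiflosk {P,A}; 6:fuvaalm {P}.
One satisfying assignment: C A P C A P.
Check: rule 1 ✓; rule 2 ✓; rule 3 ✓; rule 4 ✓.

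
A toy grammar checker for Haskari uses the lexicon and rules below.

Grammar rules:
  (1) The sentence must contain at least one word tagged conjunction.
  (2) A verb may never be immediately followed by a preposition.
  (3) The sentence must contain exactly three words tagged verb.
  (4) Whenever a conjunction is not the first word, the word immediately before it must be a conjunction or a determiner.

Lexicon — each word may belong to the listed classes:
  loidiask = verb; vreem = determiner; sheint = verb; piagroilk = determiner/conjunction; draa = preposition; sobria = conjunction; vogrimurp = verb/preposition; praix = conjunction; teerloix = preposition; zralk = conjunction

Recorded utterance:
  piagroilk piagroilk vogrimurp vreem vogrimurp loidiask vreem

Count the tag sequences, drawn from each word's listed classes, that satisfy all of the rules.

Candidates per position — 1:piagroilk {determiner,conjunction}; 2:piagroilk {determiner,conjunction}; 3:vogrimurp {verb,preposition}; 4:vreem {determiner}; 5:vogrimurp {verb,preposition}; 6:loidiask {verb}; 7:vreem {determiner}.
There are 16 candidate sequences in total.
The sequences that satisfy every rule: determiner conjunction verb determiner verb verb determiner; conjunction determiner verb determiner verb verb determiner; conjunction conjunction verb determiner verb verb determiner.
Count = 3.

3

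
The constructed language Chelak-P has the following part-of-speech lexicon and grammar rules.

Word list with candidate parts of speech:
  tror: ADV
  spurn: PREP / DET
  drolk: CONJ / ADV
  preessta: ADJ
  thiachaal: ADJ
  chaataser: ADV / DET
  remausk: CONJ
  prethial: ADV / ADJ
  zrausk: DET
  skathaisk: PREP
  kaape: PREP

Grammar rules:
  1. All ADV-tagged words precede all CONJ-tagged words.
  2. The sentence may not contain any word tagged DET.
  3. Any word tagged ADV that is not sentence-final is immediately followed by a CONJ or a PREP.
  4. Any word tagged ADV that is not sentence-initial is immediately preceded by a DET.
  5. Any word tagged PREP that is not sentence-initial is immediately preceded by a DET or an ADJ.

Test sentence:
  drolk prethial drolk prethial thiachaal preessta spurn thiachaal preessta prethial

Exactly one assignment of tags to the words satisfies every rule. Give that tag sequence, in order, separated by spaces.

CONJ ADJ CONJ ADJ ADJ ADJ PREP ADJ ADJ ADJ

Candidates per position — 1:drolk {CONJ,ADV}; 2:prethial {ADV,ADJ}; 3:drolk {CONJ,ADV}; 4:prethial {ADV,ADJ}; 5:thiachaal {ADJ}; 6:preessta {ADJ}; 7:spurn {PREP,DET}; 8:thiachaal {ADJ}; 9:preessta {ADJ}; 10:prethial {ADV,ADJ}.
Position 1: tagging it ADV would leave rule 3 unsatisfiable, so it must be CONJ.
Position 2: tagging it ADV would leave rule 1 unsatisfiable, so it must be ADJ.
Position 3: tagging it ADV would leave rule 1 unsatisfiable, so it must be CONJ.
Position 4: tagging it ADV would leave rule 1 unsatisfiable, so it must be ADJ.
Position 7: tagging it DET would leave rule 2 unsatisfiable, so it must be PREP.
Position 10: tagging it ADV would leave rule 1 unsatisfiable, so it must be ADJ.
So the tagging must be: CONJ ADJ CONJ ADJ ADJ ADJ PREP ADJ ADJ ADJ.
Verifying each rule — rule 1 holds; rule 2 holds; rule 3 holds; rule 4 holds; rule 5 holds.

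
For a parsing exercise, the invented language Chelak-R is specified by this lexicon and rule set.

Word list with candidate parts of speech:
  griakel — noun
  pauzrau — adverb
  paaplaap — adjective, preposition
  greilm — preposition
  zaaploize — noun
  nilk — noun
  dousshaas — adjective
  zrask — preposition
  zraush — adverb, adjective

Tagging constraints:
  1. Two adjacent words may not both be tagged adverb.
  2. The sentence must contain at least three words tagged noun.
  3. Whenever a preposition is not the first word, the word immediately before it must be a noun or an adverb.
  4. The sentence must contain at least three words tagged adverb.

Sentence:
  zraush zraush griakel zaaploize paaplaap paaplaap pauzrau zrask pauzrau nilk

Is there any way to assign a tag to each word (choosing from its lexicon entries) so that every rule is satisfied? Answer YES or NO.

YES

Candidates per position — 1:zraush {adverb,adjective}; 2:zraush {adverb,adjective}; 3:griakel {noun}; 4:zaaploize {noun}; 5:paaplaap {adjective,preposition}; 6:paaplaap {adjective,preposition}; 7:pauzrau {adverb}; 8:zrask {preposition}; 9:pauzrau {adverb}; 10:nilk {noun}.
One satisfying assignment: adverb adjective noun noun adjective adjective adverb preposition adverb noun.
Checking: rule 1 holds; rule 2 holds; rule 3 holds; rule 4 holds.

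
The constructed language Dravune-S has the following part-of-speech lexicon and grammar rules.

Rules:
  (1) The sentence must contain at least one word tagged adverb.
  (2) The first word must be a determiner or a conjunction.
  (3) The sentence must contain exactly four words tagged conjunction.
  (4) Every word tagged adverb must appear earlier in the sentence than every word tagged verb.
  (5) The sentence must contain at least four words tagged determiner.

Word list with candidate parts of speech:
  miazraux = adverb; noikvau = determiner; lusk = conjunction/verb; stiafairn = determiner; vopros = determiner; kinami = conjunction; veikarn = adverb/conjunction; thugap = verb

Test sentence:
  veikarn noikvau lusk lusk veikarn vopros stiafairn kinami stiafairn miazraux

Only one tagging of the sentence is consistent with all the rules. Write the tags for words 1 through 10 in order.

Candidates per position — 1:veikarn {adverb,conjunction}; 2:noikvau {determiner}; 3:lusk {conjunction,verb}; 4:lusk {conjunction,verb}; 5:veikarn {adverb,conjunction}; 6:vopros {determiner}; 7:stiafairn {determiner}; 8:kinami {conjunction}; 9:stiafairn {determiner}; 10:miazraux {adverb}.
Position 1: tagging it adverb would leave rule 2 unsatisfiable, so it must be conjunction.
Position 3: tagging it verb would leave rule 4 unsatisfiable, so it must be conjunction.
Position 4: tagging it verb would leave rule 4 unsatisfiable, so it must be conjunction.
Position 5: tagging it conjunction would leave rule 3 unsatisfiable, so it must be adverb.
That leaves exactly one tagging: conjunction determiner conjunction conjunction adverb determiner determiner conjunction determiner adverb.
Checking: rule 1 holds; rule 2 holds; rule 3 holds; rule 4 holds; rule 5 holds.

conjunction determiner conjunction conjunction adverb determiner determiner conjunction determiner adverb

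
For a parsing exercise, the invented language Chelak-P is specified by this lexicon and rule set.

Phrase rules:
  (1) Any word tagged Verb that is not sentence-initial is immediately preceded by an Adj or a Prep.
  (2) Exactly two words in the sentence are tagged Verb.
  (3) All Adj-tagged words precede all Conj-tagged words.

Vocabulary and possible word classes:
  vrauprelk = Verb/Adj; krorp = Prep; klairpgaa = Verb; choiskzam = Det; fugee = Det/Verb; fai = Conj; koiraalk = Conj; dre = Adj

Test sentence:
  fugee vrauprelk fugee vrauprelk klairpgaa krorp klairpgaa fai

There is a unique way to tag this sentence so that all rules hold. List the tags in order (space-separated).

Det Adj Det Adj Verb Prep Verb Conj

Candidates per position — 1:fugee {Det,Verb}; 2:vrauprelk {Verb,Adj}; 3:fugee {Det,Verb}; 4:vrauprelk {Verb,Adj}; 5:klairpgaa {Verb}; 6:krorp {Prep}; 7:klairpgaa {Verb}; 8:fai {Conj}.
If word 1 were Verb, no tagging could satisfy rule 2; so word 1 is Det.
If word 2 were Verb, no tagging could satisfy rule 1; so word 2 is Adj.
If word 3 were Verb, no tagging could satisfy rule 2; so word 3 is Det.
If word 4 were Verb, no tagging could satisfy rule 1; so word 4 is Adj.
The only consistent sequence is: Det Adj Det Adj Verb Prep Verb Conj.
Verifying each rule — rule 1 satisfied; rule 2 satisfied; rule 3 satisfied.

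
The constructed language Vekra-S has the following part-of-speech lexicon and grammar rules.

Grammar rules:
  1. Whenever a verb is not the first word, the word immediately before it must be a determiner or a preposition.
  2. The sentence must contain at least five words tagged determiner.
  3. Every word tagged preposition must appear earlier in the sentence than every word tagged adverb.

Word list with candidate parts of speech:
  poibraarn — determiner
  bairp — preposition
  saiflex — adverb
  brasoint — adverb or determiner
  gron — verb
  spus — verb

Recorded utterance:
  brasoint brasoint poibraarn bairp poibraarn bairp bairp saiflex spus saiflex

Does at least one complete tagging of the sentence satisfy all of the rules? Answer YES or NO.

Candidates per position — 1:brasoint {adverb,determiner}; 2:brasoint {adverb,determiner}; 3:poibraarn {determiner}; 4:bairp {preposition}; 5:poibraarn {determiner}; 6:bairp {preposition}; 7:bairp {preposition}; 8:saiflex {adverb}; 9:spus {verb}; 10:saiflex {adverb}.
Rule 1 cannot be satisfied by any choice of tags from the lexicon.
So there is no consistent tagging.

NO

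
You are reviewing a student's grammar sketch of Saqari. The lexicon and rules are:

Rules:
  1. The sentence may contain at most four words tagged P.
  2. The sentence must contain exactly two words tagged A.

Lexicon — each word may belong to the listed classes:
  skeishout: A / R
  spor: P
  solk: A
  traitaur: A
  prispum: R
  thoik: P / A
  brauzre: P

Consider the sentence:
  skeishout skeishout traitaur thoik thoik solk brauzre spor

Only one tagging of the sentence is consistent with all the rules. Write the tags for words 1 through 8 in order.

R R A P P A P P

Candidates per position — 1:skeishout {A,R}; 2:skeishout {A,R}; 3:traitaur {A}; 4:thoik {P,A}; 5:thoik {P,A}; 6:solk {A}; 7:brauzre {P}; 8:spor {P}.
Word 1 cannot be A — rule 2 would then fail for every completion. It is R.
Word 2 cannot be A — rule 2 would then fail for every completion. It is R.
Word 4 cannot be A — rule 2 would then fail for every completion. It is P.
Word 5 cannot be A — rule 2 would then fail for every completion. It is P.
The only consistent sequence is: R R A P P A P P.
Rule-by-rule: rule 1 holds; rule 2 holds.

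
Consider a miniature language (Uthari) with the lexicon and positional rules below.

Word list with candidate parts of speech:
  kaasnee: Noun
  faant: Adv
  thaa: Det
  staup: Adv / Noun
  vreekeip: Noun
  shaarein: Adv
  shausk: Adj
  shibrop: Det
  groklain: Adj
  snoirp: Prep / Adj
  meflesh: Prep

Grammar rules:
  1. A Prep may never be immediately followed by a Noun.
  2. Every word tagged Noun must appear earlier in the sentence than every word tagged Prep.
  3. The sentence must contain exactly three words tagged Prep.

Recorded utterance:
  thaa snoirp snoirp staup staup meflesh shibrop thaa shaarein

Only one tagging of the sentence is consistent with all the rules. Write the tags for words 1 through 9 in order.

Candidates per position — 1:thaa {Det}; 2:snoirp {Prep,Adj}; 3:snoirp {Prep,Adj}; 4:staup {Adv,Noun}; 5:staup {Adv,Noun}; 6:meflesh {Prep}; 7:shibrop {Det}; 8:thaa {Det}; 9:shaarein {Adv}.
If word 2 were Adj, no tagging could satisfy rule 3; so word 2 is Prep.
If word 3 were Adj, no tagging could satisfy rule 3; so word 3 is Prep.
If word 4 were Noun, no tagging could satisfy rule 1; so word 4 is Adv.
If word 5 were Noun, no tagging could satisfy rule 2; so word 5 is Adv.
The only consistent sequence is: Det Prep Prep Adv Adv Prep Det Det Adv.
Verifying each rule — rule 1 holds; rule 2 holds; rule 3 holds.

Det Prep Prep Adv Adv Prep Det Det Adv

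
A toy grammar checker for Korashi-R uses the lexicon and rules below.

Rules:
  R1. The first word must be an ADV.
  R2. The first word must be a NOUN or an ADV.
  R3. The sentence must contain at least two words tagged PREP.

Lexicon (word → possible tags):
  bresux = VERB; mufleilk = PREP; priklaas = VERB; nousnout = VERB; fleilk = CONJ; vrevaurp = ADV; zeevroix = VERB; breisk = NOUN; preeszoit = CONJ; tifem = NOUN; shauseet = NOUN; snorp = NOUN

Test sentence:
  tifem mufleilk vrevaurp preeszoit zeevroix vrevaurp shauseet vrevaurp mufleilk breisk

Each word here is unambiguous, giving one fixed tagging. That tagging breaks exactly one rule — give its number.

Fixed tagging: NOUN PREP ADV CONJ VERB ADV NOUN ADV PREP NOUN.
Applying the rules: R1 fail, R2 pass, R3 pass.
Only rule 1 fails.

1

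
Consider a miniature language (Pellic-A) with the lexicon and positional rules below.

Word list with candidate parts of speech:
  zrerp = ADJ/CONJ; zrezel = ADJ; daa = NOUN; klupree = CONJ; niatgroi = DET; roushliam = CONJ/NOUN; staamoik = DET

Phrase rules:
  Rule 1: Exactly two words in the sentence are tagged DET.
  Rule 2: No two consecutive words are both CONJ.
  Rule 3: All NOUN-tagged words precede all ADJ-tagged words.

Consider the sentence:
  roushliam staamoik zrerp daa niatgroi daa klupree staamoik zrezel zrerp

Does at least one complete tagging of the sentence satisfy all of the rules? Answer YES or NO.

Candidates per position — 1:roushliam {CONJ,NOUN}; 2:staamoik {DET}; 3:zrerp {ADJ,CONJ}; 4:daa {NOUN}; 5:niatgroi {DET}; 6:daa {NOUN}; 7:klupree {CONJ}; 8:staamoik {DET}; 9:zrezel {ADJ}; 10:zrerp {ADJ,CONJ}.
Rule 1 cannot be satisfied by any choice of tags from the lexicon.
So there is no consistent tagging.

NO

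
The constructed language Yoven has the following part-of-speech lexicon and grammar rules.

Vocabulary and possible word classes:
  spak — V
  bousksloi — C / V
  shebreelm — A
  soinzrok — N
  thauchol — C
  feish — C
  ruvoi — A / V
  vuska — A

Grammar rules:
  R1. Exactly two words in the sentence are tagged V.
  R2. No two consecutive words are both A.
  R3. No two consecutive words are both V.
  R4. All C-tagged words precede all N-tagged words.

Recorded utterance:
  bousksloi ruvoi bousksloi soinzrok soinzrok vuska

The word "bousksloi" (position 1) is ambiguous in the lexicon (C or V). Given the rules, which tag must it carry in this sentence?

Candidates per position — 1:bousksloi {C,V}; 2:ruvoi {A,V}; 3:bousksloi {C,V}; 4:soinzrok {N}; 5:soinzrok {N}; 6:vuska {A}.
Position 1: the remaining choice is settled jointly with positions 2, 3 — only V at position 1 is part of a tagging that satisfies every rule.
That leaves exactly one tagging: V A V N N A.
Rule-by-rule: rule 1 ok; rule 2 ok; rule 3 ok; rule 4 ok.

V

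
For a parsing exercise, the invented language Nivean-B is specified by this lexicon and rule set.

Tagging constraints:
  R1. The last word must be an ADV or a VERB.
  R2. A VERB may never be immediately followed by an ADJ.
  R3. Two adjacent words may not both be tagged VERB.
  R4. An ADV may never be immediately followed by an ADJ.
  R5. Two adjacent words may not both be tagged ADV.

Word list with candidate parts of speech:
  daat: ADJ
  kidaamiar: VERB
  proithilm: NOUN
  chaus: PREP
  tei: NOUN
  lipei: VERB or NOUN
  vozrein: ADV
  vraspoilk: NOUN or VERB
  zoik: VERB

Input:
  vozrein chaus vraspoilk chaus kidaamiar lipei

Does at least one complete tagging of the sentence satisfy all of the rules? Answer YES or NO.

NO

Candidates per position — 1:vozrein {ADV}; 2:chaus {PREP}; 3:vraspoilk {NOUN,VERB}; 4:chaus {PREP}; 5:kidaamiar {VERB}; 6:lipei {VERB,NOUN}.
Every candidate sequence violates at least one rule; no consistent tagging exists.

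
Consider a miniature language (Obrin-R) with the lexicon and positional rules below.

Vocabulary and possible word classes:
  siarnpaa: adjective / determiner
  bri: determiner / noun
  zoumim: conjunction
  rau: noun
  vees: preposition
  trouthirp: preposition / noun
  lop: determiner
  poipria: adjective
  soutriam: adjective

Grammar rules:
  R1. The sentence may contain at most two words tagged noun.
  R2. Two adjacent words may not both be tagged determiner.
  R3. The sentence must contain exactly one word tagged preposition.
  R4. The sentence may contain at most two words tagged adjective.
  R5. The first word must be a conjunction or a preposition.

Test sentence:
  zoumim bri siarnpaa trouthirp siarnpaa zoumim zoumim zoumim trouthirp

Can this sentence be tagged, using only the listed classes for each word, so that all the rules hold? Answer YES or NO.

Candidates per position — 1:zoumim {conjunction}; 2:bri {determiner,noun}; 3:siarnpaa {adjective,determiner}; 4:trouthirp {preposition,noun}; 5:siarnpaa {adjective,determiner}; 6:zoumim {conjunction}; 7:zoumim {conjunction}; 8:zoumim {conjunction}; 9:trouthirp {preposition,noun}.
One satisfying assignment: conjunction noun determiner preposition adjective conjunction conjunction conjunction noun.
Checking: rule 1 ✓; rule 2 ✓; rule 3 ✓; rule 4 ✓; rule 5 ✓.

YES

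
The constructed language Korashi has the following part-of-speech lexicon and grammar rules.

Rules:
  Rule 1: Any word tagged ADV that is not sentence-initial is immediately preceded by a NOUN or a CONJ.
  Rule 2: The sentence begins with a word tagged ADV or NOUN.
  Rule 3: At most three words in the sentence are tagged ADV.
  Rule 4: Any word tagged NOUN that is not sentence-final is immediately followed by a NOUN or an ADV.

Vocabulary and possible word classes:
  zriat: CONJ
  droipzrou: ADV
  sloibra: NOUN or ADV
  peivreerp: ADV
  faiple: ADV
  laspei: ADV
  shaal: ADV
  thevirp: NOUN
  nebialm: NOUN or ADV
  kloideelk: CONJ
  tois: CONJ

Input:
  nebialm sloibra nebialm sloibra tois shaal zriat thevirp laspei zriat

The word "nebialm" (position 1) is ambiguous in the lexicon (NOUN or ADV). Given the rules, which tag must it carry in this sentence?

Candidates per position — 1:nebialm {NOUN,ADV}; 2:sloibra {NOUN,ADV}; 3:nebialm {NOUN,ADV}; 4:sloibra {NOUN,ADV}; 5:tois {CONJ}; 6:shaal {ADV}; 7:zriat {CONJ}; 8:thevirp {NOUN}; 9:laspei {ADV}; 10:zriat {CONJ}.
Position 4: tagging it NOUN would leave rule 4 unsatisfiable, so it must be ADV.
Position 1: tagging it ADV would leave rule 3 unsatisfiable, so it must be NOUN.
Position 2: tagging it ADV would leave rule 3 unsatisfiable, so it must be NOUN.
Position 3: tagging it ADV would leave rule 1 unsatisfiable, so it must be NOUN.
That leaves exactly one tagging: NOUN NOUN NOUN ADV CONJ ADV CONJ NOUN ADV CONJ.
Checking: rule 1 ok; rule 2 ok; rule 3 ok; rule 4 ok.

NOUN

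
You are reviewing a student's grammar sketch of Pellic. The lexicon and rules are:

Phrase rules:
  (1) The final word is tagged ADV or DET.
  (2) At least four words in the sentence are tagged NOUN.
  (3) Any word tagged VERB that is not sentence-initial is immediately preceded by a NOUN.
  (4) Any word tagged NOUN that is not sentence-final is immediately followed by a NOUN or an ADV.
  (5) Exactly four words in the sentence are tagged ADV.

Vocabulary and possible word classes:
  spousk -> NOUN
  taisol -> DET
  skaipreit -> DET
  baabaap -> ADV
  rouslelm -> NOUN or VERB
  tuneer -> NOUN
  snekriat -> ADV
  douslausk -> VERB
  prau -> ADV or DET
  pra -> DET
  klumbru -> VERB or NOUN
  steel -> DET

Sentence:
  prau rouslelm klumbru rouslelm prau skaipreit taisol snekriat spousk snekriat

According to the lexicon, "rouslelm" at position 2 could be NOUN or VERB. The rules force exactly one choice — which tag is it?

Candidates per position — 1:prau {ADV,DET}; 2:rouslelm {NOUN,VERB}; 3:klumbru {VERB,NOUN}; 4:rouslelm {NOUN,VERB}; 5:prau {ADV,DET}; 6:skaipreit {DET}; 7:taisol {DET}; 8:snekriat {ADV}; 9:spousk {NOUN}; 10:snekriat {ADV}.
Position 1: tagging it DET would leave rule 5 unsatisfiable, so it must be ADV.
Position 2: tagging it VERB would leave rule 2 unsatisfiable, so it must be NOUN.
Position 3: tagging it VERB would leave rule 2 unsatisfiable, so it must be NOUN.
Position 4: tagging it VERB would leave rule 2 unsatisfiable, so it must be NOUN.
Position 5: tagging it DET would leave rule 4 unsatisfiable, so it must be ADV.
The unique satisfying tagging is: ADV NOUN NOUN NOUN ADV DET DET ADV NOUN ADV.
Verifying each rule — rule 1 holds; rule 2 holds; rule 3 holds; rule 4 holds; rule 5 holds.

NOUN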